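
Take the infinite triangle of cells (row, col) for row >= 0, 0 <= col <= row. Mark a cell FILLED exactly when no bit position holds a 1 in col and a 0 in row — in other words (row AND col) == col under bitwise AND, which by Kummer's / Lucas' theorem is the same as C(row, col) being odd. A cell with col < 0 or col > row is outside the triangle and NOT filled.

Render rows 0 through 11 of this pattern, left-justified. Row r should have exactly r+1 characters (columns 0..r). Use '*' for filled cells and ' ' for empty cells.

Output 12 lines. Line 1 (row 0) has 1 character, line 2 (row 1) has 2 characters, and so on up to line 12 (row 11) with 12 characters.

r0=0: *
r1=1: **
r2=10: * *
r3=11: ****
r4=100: *   *
r5=101: **  **
r6=110: * * * *
r7=111: ********
r8=1000: *       *
r9=1001: **      **
r10=1010: * *     * *
r11=1011: ****    ****

Answer: *
**
* *
****
*   *
**  **
* * * *
********
*       *
**      **
* *     * *
****    ****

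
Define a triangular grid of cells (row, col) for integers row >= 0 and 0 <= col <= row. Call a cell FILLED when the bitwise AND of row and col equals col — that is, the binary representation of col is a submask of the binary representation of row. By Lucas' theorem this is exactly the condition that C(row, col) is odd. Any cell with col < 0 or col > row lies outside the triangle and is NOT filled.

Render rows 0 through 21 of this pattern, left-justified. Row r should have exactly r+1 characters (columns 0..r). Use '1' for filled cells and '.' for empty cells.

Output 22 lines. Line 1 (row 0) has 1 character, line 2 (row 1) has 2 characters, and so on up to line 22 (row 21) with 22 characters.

Answer: 1
11
1.1
1111
1...1
11..11
1.1.1.1
11111111
1.......1
11......11
1.1.....1.1
1111....1111
1...1...1...1
11..11..11..11
1.1.1.1.1.1.1.1
1111111111111111
1...............1
11..............11
1.1.............1.1
1111............1111
1...1...........1...1
11..11..........11..11

Derivation:
r0=0: 1
r1=1: 11
r2=10: 1.1
r3=11: 1111
r4=100: 1...1
r5=101: 11..11
r6=110: 1.1.1.1
r7=111: 11111111
r8=1000: 1.......1
r9=1001: 11......11
r10=1010: 1.1.....1.1
r11=1011: 1111....1111
r12=1100: 1...1...1...1
r13=1101: 11..11..11..11
r14=1110: 1.1.1.1.1.1.1.1
r15=1111: 1111111111111111
r16=10000: 1...............1
r17=10001: 11..............11
r18=10010: 1.1.............1.1
r19=10011: 1111............1111
r20=10100: 1...1...........1...1
r21=10101: 11..11..........11..11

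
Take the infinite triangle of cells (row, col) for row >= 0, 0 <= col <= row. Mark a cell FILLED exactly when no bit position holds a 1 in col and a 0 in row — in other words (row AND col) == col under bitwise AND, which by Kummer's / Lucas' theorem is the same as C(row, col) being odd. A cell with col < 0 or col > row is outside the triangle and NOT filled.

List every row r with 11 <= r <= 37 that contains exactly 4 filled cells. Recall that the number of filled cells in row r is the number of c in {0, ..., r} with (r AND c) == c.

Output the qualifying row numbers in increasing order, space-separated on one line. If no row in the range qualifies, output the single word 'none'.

Answer: 12 17 18 20 24 33 34 36

Derivation:
Row r has 2^popcount(r) filled cells, so we need popcount(r) = log2(4) = 2.
Scan r = 11..37 and keep those with exactly 2 one-bits:
r=11=1011 popcount=3 -> skip
r=12=1100 popcount=2 -> KEEP
r=13=1101 popcount=3 -> skip
r=14=1110 popcount=3 -> skip
r=15=1111 popcount=4 -> skip
r=16=10000 popcount=1 -> skip
r=17=10001 popcount=2 -> KEEP
r=18=10010 popcount=2 -> KEEP
r=19=10011 popcount=3 -> skip
r=20=10100 popcount=2 -> KEEP
r=21=10101 popcount=3 -> skip
r=22=10110 popcount=3 -> skip
r=23=10111 popcount=4 -> skip
r=24=11000 popcount=2 -> KEEP
r=25=11001 popcount=3 -> skip
r=26=11010 popcount=3 -> skip
r=27=11011 popcount=4 -> skip
r=28=11100 popcount=3 -> skip
r=29=11101 popcount=4 -> skip
r=30=11110 popcount=4 -> skip
r=31=11111 popcount=5 -> skip
r=32=100000 popcount=1 -> skip
r=33=100001 popcount=2 -> KEEP
r=34=100010 popcount=2 -> KEEP
r=35=100011 popcount=3 -> skip
r=36=100100 popcount=2 -> KEEP
r=37=100101 popcount=3 -> skip
Kept rows: 12 17 18 20 24 33 34 36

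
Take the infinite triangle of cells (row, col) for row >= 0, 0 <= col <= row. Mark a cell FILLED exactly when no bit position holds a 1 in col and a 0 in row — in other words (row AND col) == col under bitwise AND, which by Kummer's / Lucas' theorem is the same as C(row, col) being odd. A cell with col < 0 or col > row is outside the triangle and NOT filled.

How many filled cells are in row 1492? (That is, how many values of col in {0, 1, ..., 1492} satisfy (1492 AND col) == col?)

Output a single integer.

1492 in binary = 10111010100
popcount(1492) = number of 1-bits in 10111010100 = 6
A col c satisfies (1492 AND c) == c iff every set bit of c is also set in 1492; each of the 6 set bits of 1492 can independently be on or off in c.
count = 2^6 = 64

Answer: 64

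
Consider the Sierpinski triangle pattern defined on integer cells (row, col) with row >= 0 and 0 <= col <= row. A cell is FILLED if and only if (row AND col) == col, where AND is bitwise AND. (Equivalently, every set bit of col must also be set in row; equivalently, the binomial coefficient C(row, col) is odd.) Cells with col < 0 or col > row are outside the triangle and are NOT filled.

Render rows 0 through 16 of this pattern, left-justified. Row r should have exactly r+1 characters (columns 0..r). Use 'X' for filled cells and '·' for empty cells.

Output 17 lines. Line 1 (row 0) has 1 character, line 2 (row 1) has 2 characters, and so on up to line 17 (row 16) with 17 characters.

r0=0: X
r1=1: XX
r2=10: X·X
r3=11: XXXX
r4=100: X···X
r5=101: XX··XX
r6=110: X·X·X·X
r7=111: XXXXXXXX
r8=1000: X·······X
r9=1001: XX······XX
r10=1010: X·X·····X·X
r11=1011: XXXX····XXXX
r12=1100: X···X···X···X
r13=1101: XX··XX··XX··XX
r14=1110: X·X·X·X·X·X·X·X
r15=1111: XXXXXXXXXXXXXXXX
r16=10000: X···············X

Answer: X
XX
X·X
XXXX
X···X
XX··XX
X·X·X·X
XXXXXXXX
X·······X
XX······XX
X·X·····X·X
XXXX····XXXX
X···X···X···X
XX··XX··XX··XX
X·X·X·X·X·X·X·X
XXXXXXXXXXXXXXXX
X···············X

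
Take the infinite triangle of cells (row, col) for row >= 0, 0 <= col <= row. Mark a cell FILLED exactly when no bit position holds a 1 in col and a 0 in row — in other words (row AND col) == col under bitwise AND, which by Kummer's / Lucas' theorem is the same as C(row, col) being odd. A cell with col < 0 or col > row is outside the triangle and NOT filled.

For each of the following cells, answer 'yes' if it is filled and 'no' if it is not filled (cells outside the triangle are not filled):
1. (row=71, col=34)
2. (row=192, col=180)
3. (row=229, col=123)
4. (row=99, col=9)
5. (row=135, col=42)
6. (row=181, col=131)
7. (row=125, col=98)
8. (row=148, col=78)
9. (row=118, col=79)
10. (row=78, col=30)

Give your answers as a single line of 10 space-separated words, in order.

(71,34): row=0b1000111, col=0b100010, row AND col = 0b10 = 2; 2 != 34 -> empty
(192,180): row=0b11000000, col=0b10110100, row AND col = 0b10000000 = 128; 128 != 180 -> empty
(229,123): row=0b11100101, col=0b1111011, row AND col = 0b1100001 = 97; 97 != 123 -> empty
(99,9): row=0b1100011, col=0b1001, row AND col = 0b1 = 1; 1 != 9 -> empty
(135,42): row=0b10000111, col=0b101010, row AND col = 0b10 = 2; 2 != 42 -> empty
(181,131): row=0b10110101, col=0b10000011, row AND col = 0b10000001 = 129; 129 != 131 -> empty
(125,98): row=0b1111101, col=0b1100010, row AND col = 0b1100000 = 96; 96 != 98 -> empty
(148,78): row=0b10010100, col=0b1001110, row AND col = 0b100 = 4; 4 != 78 -> empty
(118,79): row=0b1110110, col=0b1001111, row AND col = 0b1000110 = 70; 70 != 79 -> empty
(78,30): row=0b1001110, col=0b11110, row AND col = 0b1110 = 14; 14 != 30 -> empty

Answer: no no no no no no no no no no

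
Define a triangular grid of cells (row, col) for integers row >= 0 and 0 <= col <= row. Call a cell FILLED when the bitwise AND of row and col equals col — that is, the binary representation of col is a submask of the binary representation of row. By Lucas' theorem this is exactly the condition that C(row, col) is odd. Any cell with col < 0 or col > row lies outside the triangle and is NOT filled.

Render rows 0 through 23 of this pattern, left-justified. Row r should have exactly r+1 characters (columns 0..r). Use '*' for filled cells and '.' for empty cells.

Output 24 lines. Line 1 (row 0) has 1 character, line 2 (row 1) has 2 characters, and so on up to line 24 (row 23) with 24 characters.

r0=0: *
r1=1: **
r2=10: *.*
r3=11: ****
r4=100: *...*
r5=101: **..**
r6=110: *.*.*.*
r7=111: ********
r8=1000: *.......*
r9=1001: **......**
r10=1010: *.*.....*.*
r11=1011: ****....****
r12=1100: *...*...*...*
r13=1101: **..**..**..**
r14=1110: *.*.*.*.*.*.*.*
r15=1111: ****************
r16=10000: *...............*
r17=10001: **..............**
r18=10010: *.*.............*.*
r19=10011: ****............****
r20=10100: *...*...........*...*
r21=10101: **..**..........**..**
r22=10110: *.*.*.*.........*.*.*.*
r23=10111: ********........********

Answer: *
**
*.*
****
*...*
**..**
*.*.*.*
********
*.......*
**......**
*.*.....*.*
****....****
*...*...*...*
**..**..**..**
*.*.*.*.*.*.*.*
****************
*...............*
**..............**
*.*.............*.*
****............****
*...*...........*...*
**..**..........**..**
*.*.*.*.........*.*.*.*
********........********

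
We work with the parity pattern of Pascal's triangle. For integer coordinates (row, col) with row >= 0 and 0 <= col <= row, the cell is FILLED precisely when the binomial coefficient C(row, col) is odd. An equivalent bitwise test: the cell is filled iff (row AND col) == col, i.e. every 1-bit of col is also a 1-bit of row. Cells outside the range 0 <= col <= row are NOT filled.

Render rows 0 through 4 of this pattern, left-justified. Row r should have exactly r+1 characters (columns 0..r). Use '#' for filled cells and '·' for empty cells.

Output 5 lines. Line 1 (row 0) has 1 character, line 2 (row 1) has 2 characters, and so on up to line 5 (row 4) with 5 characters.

Answer: #
##
#·#
####
#···#

Derivation:
r0=0: #
r1=1: ##
r2=10: #·#
r3=11: ####
r4=100: #···#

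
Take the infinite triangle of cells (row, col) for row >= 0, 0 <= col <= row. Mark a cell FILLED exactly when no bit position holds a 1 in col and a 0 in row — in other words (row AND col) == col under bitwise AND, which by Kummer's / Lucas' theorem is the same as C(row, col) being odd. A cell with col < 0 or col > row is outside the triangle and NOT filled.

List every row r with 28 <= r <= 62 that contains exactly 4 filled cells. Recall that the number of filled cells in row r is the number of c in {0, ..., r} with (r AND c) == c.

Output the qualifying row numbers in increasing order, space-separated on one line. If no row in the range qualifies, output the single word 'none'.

Row r has 2^popcount(r) filled cells, so we need popcount(r) = log2(4) = 2.
Scan r = 28..62 and keep those with exactly 2 one-bits:
r=28=11100 popcount=3 -> skip
r=29=11101 popcount=4 -> skip
r=30=11110 popcount=4 -> skip
r=31=11111 popcount=5 -> skip
r=32=100000 popcount=1 -> skip
r=33=100001 popcount=2 -> KEEP
r=34=100010 popcount=2 -> KEEP
r=35=100011 popcount=3 -> skip
r=36=100100 popcount=2 -> KEEP
r=37=100101 popcount=3 -> skip
r=38=100110 popcount=3 -> skip
r=39=100111 popcount=4 -> skip
r=40=101000 popcount=2 -> KEEP
r=41=101001 popcount=3 -> skip
r=42=101010 popcount=3 -> skip
r=43=101011 popcount=4 -> skip
r=44=101100 popcount=3 -> skip
r=45=101101 popcount=4 -> skip
r=46=101110 popcount=4 -> skip
r=47=101111 popcount=5 -> skip
r=48=110000 popcount=2 -> KEEP
r=49=110001 popcount=3 -> skip
r=50=110010 popcount=3 -> skip
r=51=110011 popcount=4 -> skip
r=52=110100 popcount=3 -> skip
r=53=110101 popcount=4 -> skip
r=54=110110 popcount=4 -> skip
r=55=110111 popcount=5 -> skip
r=56=111000 popcount=3 -> skip
r=57=111001 popcount=4 -> skip
r=58=111010 popcount=4 -> skip
r=59=111011 popcount=5 -> skip
r=60=111100 popcount=4 -> skip
r=61=111101 popcount=5 -> skip
r=62=111110 popcount=5 -> skip
Kept rows: 33 34 36 40 48

Answer: 33 34 36 40 48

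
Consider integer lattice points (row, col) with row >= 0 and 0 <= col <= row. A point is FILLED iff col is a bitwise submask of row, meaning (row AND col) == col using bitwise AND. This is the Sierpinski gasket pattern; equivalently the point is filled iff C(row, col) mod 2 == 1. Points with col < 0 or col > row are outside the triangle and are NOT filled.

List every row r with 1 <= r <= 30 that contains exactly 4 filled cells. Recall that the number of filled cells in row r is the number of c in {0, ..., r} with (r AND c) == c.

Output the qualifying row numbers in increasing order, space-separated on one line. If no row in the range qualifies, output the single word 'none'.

Row r has 2^popcount(r) filled cells, so we need popcount(r) = log2(4) = 2.
Scan r = 1..30 and keep those with exactly 2 one-bits:
r=1=1 popcount=1 -> skip
r=2=10 popcount=1 -> skip
r=3=11 popcount=2 -> KEEP
r=4=100 popcount=1 -> skip
r=5=101 popcount=2 -> KEEP
r=6=110 popcount=2 -> KEEP
r=7=111 popcount=3 -> skip
r=8=1000 popcount=1 -> skip
r=9=1001 popcount=2 -> KEEP
r=10=1010 popcount=2 -> KEEP
r=11=1011 popcount=3 -> skip
r=12=1100 popcount=2 -> KEEP
r=13=1101 popcount=3 -> skip
r=14=1110 popcount=3 -> skip
r=15=1111 popcount=4 -> skip
r=16=10000 popcount=1 -> skip
r=17=10001 popcount=2 -> KEEP
r=18=10010 popcount=2 -> KEEP
r=19=10011 popcount=3 -> skip
r=20=10100 popcount=2 -> KEEP
r=21=10101 popcount=3 -> skip
r=22=10110 popcount=3 -> skip
r=23=10111 popcount=4 -> skip
r=24=11000 popcount=2 -> KEEP
r=25=11001 popcount=3 -> skip
r=26=11010 popcount=3 -> skip
r=27=11011 popcount=4 -> skip
r=28=11100 popcount=3 -> skip
r=29=11101 popcount=4 -> skip
r=30=11110 popcount=4 -> skip
Kept rows: 3 5 6 9 10 12 17 18 20 24

Answer: 3 5 6 9 10 12 17 18 20 24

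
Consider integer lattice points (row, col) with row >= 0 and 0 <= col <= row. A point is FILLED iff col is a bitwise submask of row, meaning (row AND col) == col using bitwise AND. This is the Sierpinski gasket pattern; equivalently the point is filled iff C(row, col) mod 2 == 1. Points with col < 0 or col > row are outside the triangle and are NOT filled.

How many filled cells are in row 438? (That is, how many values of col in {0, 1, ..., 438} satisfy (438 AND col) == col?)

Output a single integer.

438 in binary = 110110110
popcount(438) = number of 1-bits in 110110110 = 6
A col c satisfies (438 AND c) == c iff every set bit of c is also set in 438; each of the 6 set bits of 438 can independently be on or off in c.
count = 2^6 = 64

Answer: 64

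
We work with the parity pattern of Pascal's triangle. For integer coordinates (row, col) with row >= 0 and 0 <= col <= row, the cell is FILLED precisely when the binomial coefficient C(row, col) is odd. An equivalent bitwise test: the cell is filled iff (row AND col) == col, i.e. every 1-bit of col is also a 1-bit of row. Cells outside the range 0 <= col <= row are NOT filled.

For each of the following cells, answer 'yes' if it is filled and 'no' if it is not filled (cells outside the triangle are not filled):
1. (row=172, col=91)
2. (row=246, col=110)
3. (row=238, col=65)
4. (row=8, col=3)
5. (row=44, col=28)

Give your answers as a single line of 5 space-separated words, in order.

(172,91): row=0b10101100, col=0b1011011, row AND col = 0b1000 = 8; 8 != 91 -> empty
(246,110): row=0b11110110, col=0b1101110, row AND col = 0b1100110 = 102; 102 != 110 -> empty
(238,65): row=0b11101110, col=0b1000001, row AND col = 0b1000000 = 64; 64 != 65 -> empty
(8,3): row=0b1000, col=0b11, row AND col = 0b0 = 0; 0 != 3 -> empty
(44,28): row=0b101100, col=0b11100, row AND col = 0b1100 = 12; 12 != 28 -> empty

Answer: no no no no no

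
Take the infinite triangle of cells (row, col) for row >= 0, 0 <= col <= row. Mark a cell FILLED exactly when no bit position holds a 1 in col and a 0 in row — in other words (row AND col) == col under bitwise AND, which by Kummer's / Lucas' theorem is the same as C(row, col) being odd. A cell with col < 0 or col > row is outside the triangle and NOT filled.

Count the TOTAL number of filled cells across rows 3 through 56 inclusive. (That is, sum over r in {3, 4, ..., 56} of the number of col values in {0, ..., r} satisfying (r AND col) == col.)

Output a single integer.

Answer: 516

Derivation:
r3=11 pc2: +4 =4
r4=100 pc1: +2 =6
r5=101 pc2: +4 =10
r6=110 pc2: +4 =14
r7=111 pc3: +8 =22
r8=1000 pc1: +2 =24
r9=1001 pc2: +4 =28
r10=1010 pc2: +4 =32
r11=1011 pc3: +8 =40
r12=1100 pc2: +4 =44
r13=1101 pc3: +8 =52
r14=1110 pc3: +8 =60
r15=1111 pc4: +16 =76
r16=10000 pc1: +2 =78
r17=10001 pc2: +4 =82
r18=10010 pc2: +4 =86
r19=10011 pc3: +8 =94
r20=10100 pc2: +4 =98
r21=10101 pc3: +8 =106
r22=10110 pc3: +8 =114
r23=10111 pc4: +16 =130
r24=11000 pc2: +4 =134
r25=11001 pc3: +8 =142
r26=11010 pc3: +8 =150
r27=11011 pc4: +16 =166
r28=11100 pc3: +8 =174
r29=11101 pc4: +16 =190
r30=11110 pc4: +16 =206
r31=11111 pc5: +32 =238
r32=100000 pc1: +2 =240
r33=100001 pc2: +4 =244
r34=100010 pc2: +4 =248
r35=100011 pc3: +8 =256
r36=100100 pc2: +4 =260
r37=100101 pc3: +8 =268
r38=100110 pc3: +8 =276
r39=100111 pc4: +16 =292
r40=101000 pc2: +4 =296
r41=101001 pc3: +8 =304
r42=101010 pc3: +8 =312
r43=101011 pc4: +16 =328
r44=101100 pc3: +8 =336
r45=101101 pc4: +16 =352
r46=101110 pc4: +16 =368
r47=101111 pc5: +32 =400
r48=110000 pc2: +4 =404
r49=110001 pc3: +8 =412
r50=110010 pc3: +8 =420
r51=110011 pc4: +16 =436
r52=110100 pc3: +8 =444
r53=110101 pc4: +16 =460
r54=110110 pc4: +16 =476
r55=110111 pc5: +32 =508
r56=111000 pc3: +8 =516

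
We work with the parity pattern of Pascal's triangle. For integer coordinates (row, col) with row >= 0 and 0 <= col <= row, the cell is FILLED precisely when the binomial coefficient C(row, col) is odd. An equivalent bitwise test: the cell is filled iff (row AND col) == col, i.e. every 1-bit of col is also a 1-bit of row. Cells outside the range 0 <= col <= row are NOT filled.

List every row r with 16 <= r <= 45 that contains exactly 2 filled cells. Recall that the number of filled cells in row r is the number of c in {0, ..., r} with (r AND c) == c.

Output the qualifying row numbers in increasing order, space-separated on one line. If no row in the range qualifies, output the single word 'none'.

Row r has 2^popcount(r) filled cells, so we need popcount(r) = log2(2) = 1.
Scan r = 16..45 and keep those with exactly 1 one-bits:
r=16=10000 popcount=1 -> KEEP
r=17=10001 popcount=2 -> skip
r=18=10010 popcount=2 -> skip
r=19=10011 popcount=3 -> skip
r=20=10100 popcount=2 -> skip
r=21=10101 popcount=3 -> skip
r=22=10110 popcount=3 -> skip
r=23=10111 popcount=4 -> skip
r=24=11000 popcount=2 -> skip
r=25=11001 popcount=3 -> skip
r=26=11010 popcount=3 -> skip
r=27=11011 popcount=4 -> skip
r=28=11100 popcount=3 -> skip
r=29=11101 popcount=4 -> skip
r=30=11110 popcount=4 -> skip
r=31=11111 popcount=5 -> skip
r=32=100000 popcount=1 -> KEEP
r=33=100001 popcount=2 -> skip
r=34=100010 popcount=2 -> skip
r=35=100011 popcount=3 -> skip
r=36=100100 popcount=2 -> skip
r=37=100101 popcount=3 -> skip
r=38=100110 popcount=3 -> skip
r=39=100111 popcount=4 -> skip
r=40=101000 popcount=2 -> skip
r=41=101001 popcount=3 -> skip
r=42=101010 popcount=3 -> skip
r=43=101011 popcount=4 -> skip
r=44=101100 popcount=3 -> skip
r=45=101101 popcount=4 -> skip
Kept rows: 16 32

Answer: 16 32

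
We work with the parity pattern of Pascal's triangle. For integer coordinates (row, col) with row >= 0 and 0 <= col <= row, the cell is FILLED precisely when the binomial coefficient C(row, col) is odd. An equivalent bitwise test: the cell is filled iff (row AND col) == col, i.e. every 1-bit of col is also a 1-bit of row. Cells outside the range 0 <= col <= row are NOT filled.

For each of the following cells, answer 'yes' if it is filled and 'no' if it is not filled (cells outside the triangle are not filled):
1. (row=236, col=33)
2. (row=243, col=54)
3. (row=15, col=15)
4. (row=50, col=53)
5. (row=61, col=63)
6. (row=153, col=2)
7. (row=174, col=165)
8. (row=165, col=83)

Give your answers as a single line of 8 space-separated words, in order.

Answer: no no yes no no no no no

Derivation:
(236,33): row=0b11101100, col=0b100001, row AND col = 0b100000 = 32; 32 != 33 -> empty
(243,54): row=0b11110011, col=0b110110, row AND col = 0b110010 = 50; 50 != 54 -> empty
(15,15): row=0b1111, col=0b1111, row AND col = 0b1111 = 15; 15 == 15 -> filled
(50,53): col outside [0, 50] -> not filled
(61,63): col outside [0, 61] -> not filled
(153,2): row=0b10011001, col=0b10, row AND col = 0b0 = 0; 0 != 2 -> empty
(174,165): row=0b10101110, col=0b10100101, row AND col = 0b10100100 = 164; 164 != 165 -> empty
(165,83): row=0b10100101, col=0b1010011, row AND col = 0b1 = 1; 1 != 83 -> empty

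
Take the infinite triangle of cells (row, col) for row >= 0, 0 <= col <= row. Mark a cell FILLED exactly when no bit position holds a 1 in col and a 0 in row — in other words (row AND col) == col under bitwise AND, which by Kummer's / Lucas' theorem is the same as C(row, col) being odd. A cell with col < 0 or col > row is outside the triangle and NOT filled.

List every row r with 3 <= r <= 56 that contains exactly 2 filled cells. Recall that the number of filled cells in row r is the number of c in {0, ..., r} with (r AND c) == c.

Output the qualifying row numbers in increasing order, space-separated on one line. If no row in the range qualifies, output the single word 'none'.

Row r has 2^popcount(r) filled cells, so we need popcount(r) = log2(2) = 1.
Scan r = 3..56 and keep those with exactly 1 one-bits:
r=3=11 popcount=2 -> skip
r=4=100 popcount=1 -> KEEP
r=5=101 popcount=2 -> skip
r=6=110 popcount=2 -> skip
r=7=111 popcount=3 -> skip
r=8=1000 popcount=1 -> KEEP
r=9=1001 popcount=2 -> skip
r=10=1010 popcount=2 -> skip
r=11=1011 popcount=3 -> skip
r=12=1100 popcount=2 -> skip
r=13=1101 popcount=3 -> skip
r=14=1110 popcount=3 -> skip
r=15=1111 popcount=4 -> skip
r=16=10000 popcount=1 -> KEEP
r=17=10001 popcount=2 -> skip
r=18=10010 popcount=2 -> skip
r=19=10011 popcount=3 -> skip
r=20=10100 popcount=2 -> skip
r=21=10101 popcount=3 -> skip
r=22=10110 popcount=3 -> skip
r=23=10111 popcount=4 -> skip
r=24=11000 popcount=2 -> skip
r=25=11001 popcount=3 -> skip
r=26=11010 popcount=3 -> skip
r=27=11011 popcount=4 -> skip
r=28=11100 popcount=3 -> skip
r=29=11101 popcount=4 -> skip
r=30=11110 popcount=4 -> skip
r=31=11111 popcount=5 -> skip
r=32=100000 popcount=1 -> KEEP
r=33=100001 popcount=2 -> skip
r=34=100010 popcount=2 -> skip
r=35=100011 popcount=3 -> skip
r=36=100100 popcount=2 -> skip
r=37=100101 popcount=3 -> skip
r=38=100110 popcount=3 -> skip
r=39=100111 popcount=4 -> skip
r=40=101000 popcount=2 -> skip
r=41=101001 popcount=3 -> skip
r=42=101010 popcount=3 -> skip
r=43=101011 popcount=4 -> skip
r=44=101100 popcount=3 -> skip
r=45=101101 popcount=4 -> skip
r=46=101110 popcount=4 -> skip
r=47=101111 popcount=5 -> skip
r=48=110000 popcount=2 -> skip
r=49=110001 popcount=3 -> skip
r=50=110010 popcount=3 -> skip
r=51=110011 popcount=4 -> skip
r=52=110100 popcount=3 -> skip
r=53=110101 popcount=4 -> skip
r=54=110110 popcount=4 -> skip
r=55=110111 popcount=5 -> skip
r=56=111000 popcount=3 -> skip
Kept rows: 4 8 16 32

Answer: 4 8 16 32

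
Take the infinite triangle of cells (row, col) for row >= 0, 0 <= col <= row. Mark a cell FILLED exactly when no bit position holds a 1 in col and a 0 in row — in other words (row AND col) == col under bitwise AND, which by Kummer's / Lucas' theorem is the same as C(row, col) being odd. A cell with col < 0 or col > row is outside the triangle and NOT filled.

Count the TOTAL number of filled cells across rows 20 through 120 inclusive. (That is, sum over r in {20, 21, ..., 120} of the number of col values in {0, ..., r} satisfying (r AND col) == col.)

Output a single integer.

r20=10100 pc2: +4 =4
r21=10101 pc3: +8 =12
r22=10110 pc3: +8 =20
r23=10111 pc4: +16 =36
r24=11000 pc2: +4 =40
r25=11001 pc3: +8 =48
r26=11010 pc3: +8 =56
r27=11011 pc4: +16 =72
r28=11100 pc3: +8 =80
r29=11101 pc4: +16 =96
r30=11110 pc4: +16 =112
r31=11111 pc5: +32 =144
r32=100000 pc1: +2 =146
r33=100001 pc2: +4 =150
r34=100010 pc2: +4 =154
r35=100011 pc3: +8 =162
r36=100100 pc2: +4 =166
r37=100101 pc3: +8 =174
r38=100110 pc3: +8 =182
r39=100111 pc4: +16 =198
r40=101000 pc2: +4 =202
r41=101001 pc3: +8 =210
r42=101010 pc3: +8 =218
r43=101011 pc4: +16 =234
r44=101100 pc3: +8 =242
r45=101101 pc4: +16 =258
r46=101110 pc4: +16 =274
r47=101111 pc5: +32 =306
r48=110000 pc2: +4 =310
r49=110001 pc3: +8 =318
r50=110010 pc3: +8 =326
r51=110011 pc4: +16 =342
r52=110100 pc3: +8 =350
r53=110101 pc4: +16 =366
r54=110110 pc4: +16 =382
r55=110111 pc5: +32 =414
r56=111000 pc3: +8 =422
r57=111001 pc4: +16 =438
r58=111010 pc4: +16 =454
r59=111011 pc5: +32 =486
r60=111100 pc4: +16 =502
r61=111101 pc5: +32 =534
r62=111110 pc5: +32 =566
r63=111111 pc6: +64 =630
r64=1000000 pc1: +2 =632
r65=1000001 pc2: +4 =636
r66=1000010 pc2: +4 =640
r67=1000011 pc3: +8 =648
r68=1000100 pc2: +4 =652
r69=1000101 pc3: +8 =660
r70=1000110 pc3: +8 =668
r71=1000111 pc4: +16 =684
r72=1001000 pc2: +4 =688
r73=1001001 pc3: +8 =696
r74=1001010 pc3: +8 =704
r75=1001011 pc4: +16 =720
r76=1001100 pc3: +8 =728
r77=1001101 pc4: +16 =744
r78=1001110 pc4: +16 =760
r79=1001111 pc5: +32 =792
r80=1010000 pc2: +4 =796
r81=1010001 pc3: +8 =804
r82=1010010 pc3: +8 =812
r83=1010011 pc4: +16 =828
r84=1010100 pc3: +8 =836
r85=1010101 pc4: +16 =852
r86=1010110 pc4: +16 =868
r87=1010111 pc5: +32 =900
r88=1011000 pc3: +8 =908
r89=1011001 pc4: +16 =924
r90=1011010 pc4: +16 =940
r91=1011011 pc5: +32 =972
r92=1011100 pc4: +16 =988
r93=1011101 pc5: +32 =1020
r94=1011110 pc5: +32 =1052
r95=1011111 pc6: +64 =1116
r96=1100000 pc2: +4 =1120
r97=1100001 pc3: +8 =1128
r98=1100010 pc3: +8 =1136
r99=1100011 pc4: +16 =1152
r100=1100100 pc3: +8 =1160
r101=1100101 pc4: +16 =1176
r102=1100110 pc4: +16 =1192
r103=1100111 pc5: +32 =1224
r104=1101000 pc3: +8 =1232
r105=1101001 pc4: +16 =1248
r106=1101010 pc4: +16 =1264
r107=1101011 pc5: +32 =1296
r108=1101100 pc4: +16 =1312
r109=1101101 pc5: +32 =1344
r110=1101110 pc5: +32 =1376
r111=1101111 pc6: +64 =1440
r112=1110000 pc3: +8 =1448
r113=1110001 pc4: +16 =1464
r114=1110010 pc4: +16 =1480
r115=1110011 pc5: +32 =1512
r116=1110100 pc4: +16 =1528
r117=1110101 pc5: +32 =1560
r118=1110110 pc5: +32 =1592
r119=1110111 pc6: +64 =1656
r120=1111000 pc4: +16 =1672

Answer: 1672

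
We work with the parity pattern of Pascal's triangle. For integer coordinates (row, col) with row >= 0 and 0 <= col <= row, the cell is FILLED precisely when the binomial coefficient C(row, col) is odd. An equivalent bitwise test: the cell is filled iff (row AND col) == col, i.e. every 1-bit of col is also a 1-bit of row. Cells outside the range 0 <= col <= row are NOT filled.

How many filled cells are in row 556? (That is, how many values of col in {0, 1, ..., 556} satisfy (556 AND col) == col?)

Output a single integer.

Answer: 16

Derivation:
556 in binary = 1000101100
popcount(556) = number of 1-bits in 1000101100 = 4
A col c satisfies (556 AND c) == c iff every set bit of c is also set in 556; each of the 4 set bits of 556 can independently be on or off in c.
count = 2^4 = 16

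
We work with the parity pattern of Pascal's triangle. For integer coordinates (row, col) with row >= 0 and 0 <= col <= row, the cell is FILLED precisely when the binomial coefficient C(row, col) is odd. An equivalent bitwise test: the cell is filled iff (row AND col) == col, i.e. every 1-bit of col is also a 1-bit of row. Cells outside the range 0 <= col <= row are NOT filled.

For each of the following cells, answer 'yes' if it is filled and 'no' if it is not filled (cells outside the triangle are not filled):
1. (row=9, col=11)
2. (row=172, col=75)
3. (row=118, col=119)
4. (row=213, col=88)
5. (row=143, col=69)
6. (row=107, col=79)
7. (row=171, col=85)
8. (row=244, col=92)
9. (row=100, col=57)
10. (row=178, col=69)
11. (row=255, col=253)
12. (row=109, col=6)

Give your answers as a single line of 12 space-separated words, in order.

Answer: no no no no no no no no no no yes no

Derivation:
(9,11): col outside [0, 9] -> not filled
(172,75): row=0b10101100, col=0b1001011, row AND col = 0b1000 = 8; 8 != 75 -> empty
(118,119): col outside [0, 118] -> not filled
(213,88): row=0b11010101, col=0b1011000, row AND col = 0b1010000 = 80; 80 != 88 -> empty
(143,69): row=0b10001111, col=0b1000101, row AND col = 0b101 = 5; 5 != 69 -> empty
(107,79): row=0b1101011, col=0b1001111, row AND col = 0b1001011 = 75; 75 != 79 -> empty
(171,85): row=0b10101011, col=0b1010101, row AND col = 0b1 = 1; 1 != 85 -> empty
(244,92): row=0b11110100, col=0b1011100, row AND col = 0b1010100 = 84; 84 != 92 -> empty
(100,57): row=0b1100100, col=0b111001, row AND col = 0b100000 = 32; 32 != 57 -> empty
(178,69): row=0b10110010, col=0b1000101, row AND col = 0b0 = 0; 0 != 69 -> empty
(255,253): row=0b11111111, col=0b11111101, row AND col = 0b11111101 = 253; 253 == 253 -> filled
(109,6): row=0b1101101, col=0b110, row AND col = 0b100 = 4; 4 != 6 -> empty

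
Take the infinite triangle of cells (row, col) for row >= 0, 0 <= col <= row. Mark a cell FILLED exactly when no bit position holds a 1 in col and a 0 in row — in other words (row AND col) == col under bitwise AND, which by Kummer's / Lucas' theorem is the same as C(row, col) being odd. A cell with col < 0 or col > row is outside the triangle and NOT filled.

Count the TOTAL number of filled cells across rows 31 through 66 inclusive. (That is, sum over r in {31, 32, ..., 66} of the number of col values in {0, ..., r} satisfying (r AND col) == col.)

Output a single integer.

Answer: 528

Derivation:
r31=11111 pc5: +32 =32
r32=100000 pc1: +2 =34
r33=100001 pc2: +4 =38
r34=100010 pc2: +4 =42
r35=100011 pc3: +8 =50
r36=100100 pc2: +4 =54
r37=100101 pc3: +8 =62
r38=100110 pc3: +8 =70
r39=100111 pc4: +16 =86
r40=101000 pc2: +4 =90
r41=101001 pc3: +8 =98
r42=101010 pc3: +8 =106
r43=101011 pc4: +16 =122
r44=101100 pc3: +8 =130
r45=101101 pc4: +16 =146
r46=101110 pc4: +16 =162
r47=101111 pc5: +32 =194
r48=110000 pc2: +4 =198
r49=110001 pc3: +8 =206
r50=110010 pc3: +8 =214
r51=110011 pc4: +16 =230
r52=110100 pc3: +8 =238
r53=110101 pc4: +16 =254
r54=110110 pc4: +16 =270
r55=110111 pc5: +32 =302
r56=111000 pc3: +8 =310
r57=111001 pc4: +16 =326
r58=111010 pc4: +16 =342
r59=111011 pc5: +32 =374
r60=111100 pc4: +16 =390
r61=111101 pc5: +32 =422
r62=111110 pc5: +32 =454
r63=111111 pc6: +64 =518
r64=1000000 pc1: +2 =520
r65=1000001 pc2: +4 =524
r66=1000010 pc2: +4 =528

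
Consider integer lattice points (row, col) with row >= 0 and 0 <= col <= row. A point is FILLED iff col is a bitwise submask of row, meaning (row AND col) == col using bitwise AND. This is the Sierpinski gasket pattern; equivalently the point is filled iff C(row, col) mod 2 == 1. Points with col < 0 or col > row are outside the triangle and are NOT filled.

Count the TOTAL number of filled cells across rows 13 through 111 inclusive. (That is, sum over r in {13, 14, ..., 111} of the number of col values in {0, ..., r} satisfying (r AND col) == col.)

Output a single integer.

Answer: 1490

Derivation:
r13=1101 pc3: +8 =8
r14=1110 pc3: +8 =16
r15=1111 pc4: +16 =32
r16=10000 pc1: +2 =34
r17=10001 pc2: +4 =38
r18=10010 pc2: +4 =42
r19=10011 pc3: +8 =50
r20=10100 pc2: +4 =54
r21=10101 pc3: +8 =62
r22=10110 pc3: +8 =70
r23=10111 pc4: +16 =86
r24=11000 pc2: +4 =90
r25=11001 pc3: +8 =98
r26=11010 pc3: +8 =106
r27=11011 pc4: +16 =122
r28=11100 pc3: +8 =130
r29=11101 pc4: +16 =146
r30=11110 pc4: +16 =162
r31=11111 pc5: +32 =194
r32=100000 pc1: +2 =196
r33=100001 pc2: +4 =200
r34=100010 pc2: +4 =204
r35=100011 pc3: +8 =212
r36=100100 pc2: +4 =216
r37=100101 pc3: +8 =224
r38=100110 pc3: +8 =232
r39=100111 pc4: +16 =248
r40=101000 pc2: +4 =252
r41=101001 pc3: +8 =260
r42=101010 pc3: +8 =268
r43=101011 pc4: +16 =284
r44=101100 pc3: +8 =292
r45=101101 pc4: +16 =308
r46=101110 pc4: +16 =324
r47=101111 pc5: +32 =356
r48=110000 pc2: +4 =360
r49=110001 pc3: +8 =368
r50=110010 pc3: +8 =376
r51=110011 pc4: +16 =392
r52=110100 pc3: +8 =400
r53=110101 pc4: +16 =416
r54=110110 pc4: +16 =432
r55=110111 pc5: +32 =464
r56=111000 pc3: +8 =472
r57=111001 pc4: +16 =488
r58=111010 pc4: +16 =504
r59=111011 pc5: +32 =536
r60=111100 pc4: +16 =552
r61=111101 pc5: +32 =584
r62=111110 pc5: +32 =616
r63=111111 pc6: +64 =680
r64=1000000 pc1: +2 =682
r65=1000001 pc2: +4 =686
r66=1000010 pc2: +4 =690
r67=1000011 pc3: +8 =698
r68=1000100 pc2: +4 =702
r69=1000101 pc3: +8 =710
r70=1000110 pc3: +8 =718
r71=1000111 pc4: +16 =734
r72=1001000 pc2: +4 =738
r73=1001001 pc3: +8 =746
r74=1001010 pc3: +8 =754
r75=1001011 pc4: +16 =770
r76=1001100 pc3: +8 =778
r77=1001101 pc4: +16 =794
r78=1001110 pc4: +16 =810
r79=1001111 pc5: +32 =842
r80=1010000 pc2: +4 =846
r81=1010001 pc3: +8 =854
r82=1010010 pc3: +8 =862
r83=1010011 pc4: +16 =878
r84=1010100 pc3: +8 =886
r85=1010101 pc4: +16 =902
r86=1010110 pc4: +16 =918
r87=1010111 pc5: +32 =950
r88=1011000 pc3: +8 =958
r89=1011001 pc4: +16 =974
r90=1011010 pc4: +16 =990
r91=1011011 pc5: +32 =1022
r92=1011100 pc4: +16 =1038
r93=1011101 pc5: +32 =1070
r94=1011110 pc5: +32 =1102
r95=1011111 pc6: +64 =1166
r96=1100000 pc2: +4 =1170
r97=1100001 pc3: +8 =1178
r98=1100010 pc3: +8 =1186
r99=1100011 pc4: +16 =1202
r100=1100100 pc3: +8 =1210
r101=1100101 pc4: +16 =1226
r102=1100110 pc4: +16 =1242
r103=1100111 pc5: +32 =1274
r104=1101000 pc3: +8 =1282
r105=1101001 pc4: +16 =1298
r106=1101010 pc4: +16 =1314
r107=1101011 pc5: +32 =1346
r108=1101100 pc4: +16 =1362
r109=1101101 pc5: +32 =1394
r110=1101110 pc5: +32 =1426
r111=1101111 pc6: +64 =1490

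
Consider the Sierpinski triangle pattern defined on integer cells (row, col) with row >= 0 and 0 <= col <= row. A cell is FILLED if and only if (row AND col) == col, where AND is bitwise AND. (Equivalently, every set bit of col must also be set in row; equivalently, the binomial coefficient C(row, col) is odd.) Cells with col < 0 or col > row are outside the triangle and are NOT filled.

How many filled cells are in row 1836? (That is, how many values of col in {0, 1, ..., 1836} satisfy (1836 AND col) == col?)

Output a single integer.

Answer: 64

Derivation:
1836 in binary = 11100101100
popcount(1836) = number of 1-bits in 11100101100 = 6
A col c satisfies (1836 AND c) == c iff every set bit of c is also set in 1836; each of the 6 set bits of 1836 can independently be on or off in c.
count = 2^6 = 64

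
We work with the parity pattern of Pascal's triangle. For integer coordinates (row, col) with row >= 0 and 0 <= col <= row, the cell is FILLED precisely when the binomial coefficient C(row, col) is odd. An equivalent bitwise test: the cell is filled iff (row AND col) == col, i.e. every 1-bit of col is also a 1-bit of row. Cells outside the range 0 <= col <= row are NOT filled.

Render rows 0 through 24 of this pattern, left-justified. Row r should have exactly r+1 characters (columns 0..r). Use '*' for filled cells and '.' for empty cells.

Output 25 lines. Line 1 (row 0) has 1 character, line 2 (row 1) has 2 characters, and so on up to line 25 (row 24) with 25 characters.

Answer: *
**
*.*
****
*...*
**..**
*.*.*.*
********
*.......*
**......**
*.*.....*.*
****....****
*...*...*...*
**..**..**..**
*.*.*.*.*.*.*.*
****************
*...............*
**..............**
*.*.............*.*
****............****
*...*...........*...*
**..**..........**..**
*.*.*.*.........*.*.*.*
********........********
*.......*.......*.......*

Derivation:
r0=0: *
r1=1: **
r2=10: *.*
r3=11: ****
r4=100: *...*
r5=101: **..**
r6=110: *.*.*.*
r7=111: ********
r8=1000: *.......*
r9=1001: **......**
r10=1010: *.*.....*.*
r11=1011: ****....****
r12=1100: *...*...*...*
r13=1101: **..**..**..**
r14=1110: *.*.*.*.*.*.*.*
r15=1111: ****************
r16=10000: *...............*
r17=10001: **..............**
r18=10010: *.*.............*.*
r19=10011: ****............****
r20=10100: *...*...........*...*
r21=10101: **..**..........**..**
r22=10110: *.*.*.*.........*.*.*.*
r23=10111: ********........********
r24=11000: *.......*.......*.......*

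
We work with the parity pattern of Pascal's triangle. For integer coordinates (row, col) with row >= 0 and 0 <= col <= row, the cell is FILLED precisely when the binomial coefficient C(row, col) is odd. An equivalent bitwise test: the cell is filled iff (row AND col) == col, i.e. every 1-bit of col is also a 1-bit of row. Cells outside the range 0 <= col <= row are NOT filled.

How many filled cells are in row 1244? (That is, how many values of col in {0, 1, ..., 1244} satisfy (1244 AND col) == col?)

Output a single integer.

Answer: 64

Derivation:
1244 in binary = 10011011100
popcount(1244) = number of 1-bits in 10011011100 = 6
A col c satisfies (1244 AND c) == c iff every set bit of c is also set in 1244; each of the 6 set bits of 1244 can independently be on or off in c.
count = 2^6 = 64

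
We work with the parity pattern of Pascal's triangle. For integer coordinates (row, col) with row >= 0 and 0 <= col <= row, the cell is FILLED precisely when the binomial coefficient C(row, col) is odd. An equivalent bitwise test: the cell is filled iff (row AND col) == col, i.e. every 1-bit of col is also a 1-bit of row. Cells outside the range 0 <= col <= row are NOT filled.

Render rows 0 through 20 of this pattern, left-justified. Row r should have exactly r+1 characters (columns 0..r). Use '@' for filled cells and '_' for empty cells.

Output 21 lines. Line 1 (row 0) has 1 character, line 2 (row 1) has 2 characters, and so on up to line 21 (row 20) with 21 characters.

Answer: @
@@
@_@
@@@@
@___@
@@__@@
@_@_@_@
@@@@@@@@
@_______@
@@______@@
@_@_____@_@
@@@@____@@@@
@___@___@___@
@@__@@__@@__@@
@_@_@_@_@_@_@_@
@@@@@@@@@@@@@@@@
@_______________@
@@______________@@
@_@_____________@_@
@@@@____________@@@@
@___@___________@___@

Derivation:
r0=0: @
r1=1: @@
r2=10: @_@
r3=11: @@@@
r4=100: @___@
r5=101: @@__@@
r6=110: @_@_@_@
r7=111: @@@@@@@@
r8=1000: @_______@
r9=1001: @@______@@
r10=1010: @_@_____@_@
r11=1011: @@@@____@@@@
r12=1100: @___@___@___@
r13=1101: @@__@@__@@__@@
r14=1110: @_@_@_@_@_@_@_@
r15=1111: @@@@@@@@@@@@@@@@
r16=10000: @_______________@
r17=10001: @@______________@@
r18=10010: @_@_____________@_@
r19=10011: @@@@____________@@@@
r20=10100: @___@___________@___@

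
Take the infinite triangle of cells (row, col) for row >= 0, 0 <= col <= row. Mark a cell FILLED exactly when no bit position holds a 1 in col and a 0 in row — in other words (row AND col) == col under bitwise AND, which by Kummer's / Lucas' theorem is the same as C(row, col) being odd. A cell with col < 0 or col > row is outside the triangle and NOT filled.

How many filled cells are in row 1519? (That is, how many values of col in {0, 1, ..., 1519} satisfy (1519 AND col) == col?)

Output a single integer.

1519 in binary = 10111101111
popcount(1519) = number of 1-bits in 10111101111 = 9
A col c satisfies (1519 AND c) == c iff every set bit of c is also set in 1519; each of the 9 set bits of 1519 can independently be on or off in c.
count = 2^9 = 512

Answer: 512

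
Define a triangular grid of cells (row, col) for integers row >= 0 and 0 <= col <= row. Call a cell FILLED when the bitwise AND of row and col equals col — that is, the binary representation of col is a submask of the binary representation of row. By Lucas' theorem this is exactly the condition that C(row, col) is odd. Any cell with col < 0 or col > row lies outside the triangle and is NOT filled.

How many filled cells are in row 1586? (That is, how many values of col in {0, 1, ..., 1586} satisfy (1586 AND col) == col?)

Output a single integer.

Answer: 32

Derivation:
1586 in binary = 11000110010
popcount(1586) = number of 1-bits in 11000110010 = 5
A col c satisfies (1586 AND c) == c iff every set bit of c is also set in 1586; each of the 5 set bits of 1586 can independently be on or off in c.
count = 2^5 = 32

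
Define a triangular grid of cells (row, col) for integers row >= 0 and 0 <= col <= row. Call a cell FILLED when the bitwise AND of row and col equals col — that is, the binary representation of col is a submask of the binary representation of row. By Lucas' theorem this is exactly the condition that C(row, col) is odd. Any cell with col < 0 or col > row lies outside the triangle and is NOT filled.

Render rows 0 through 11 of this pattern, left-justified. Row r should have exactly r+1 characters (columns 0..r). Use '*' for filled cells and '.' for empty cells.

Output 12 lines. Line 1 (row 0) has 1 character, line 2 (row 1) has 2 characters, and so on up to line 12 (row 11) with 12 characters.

Answer: *
**
*.*
****
*...*
**..**
*.*.*.*
********
*.......*
**......**
*.*.....*.*
****....****

Derivation:
r0=0: *
r1=1: **
r2=10: *.*
r3=11: ****
r4=100: *...*
r5=101: **..**
r6=110: *.*.*.*
r7=111: ********
r8=1000: *.......*
r9=1001: **......**
r10=1010: *.*.....*.*
r11=1011: ****....****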